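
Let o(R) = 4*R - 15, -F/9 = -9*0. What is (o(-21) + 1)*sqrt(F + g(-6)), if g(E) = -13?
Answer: -98*I*sqrt(13) ≈ -353.34*I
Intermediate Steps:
F = 0 (F = -(-81)*0 = -9*0 = 0)
o(R) = -15 + 4*R
(o(-21) + 1)*sqrt(F + g(-6)) = ((-15 + 4*(-21)) + 1)*sqrt(0 - 13) = ((-15 - 84) + 1)*sqrt(-13) = (-99 + 1)*(I*sqrt(13)) = -98*I*sqrt(13)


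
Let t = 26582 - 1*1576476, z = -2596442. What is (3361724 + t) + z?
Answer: -784612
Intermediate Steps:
t = -1549894 (t = 26582 - 1576476 = -1549894)
(3361724 + t) + z = (3361724 - 1549894) - 2596442 = 1811830 - 2596442 = -784612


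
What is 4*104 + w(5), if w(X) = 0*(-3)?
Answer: 416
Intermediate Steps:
w(X) = 0
4*104 + w(5) = 4*104 + 0 = 416 + 0 = 416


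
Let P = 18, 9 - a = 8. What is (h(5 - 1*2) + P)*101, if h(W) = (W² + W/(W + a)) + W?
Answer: 12423/4 ≈ 3105.8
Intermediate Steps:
a = 1 (a = 9 - 1*8 = 9 - 8 = 1)
h(W) = W + W² + W/(1 + W) (h(W) = (W² + W/(W + 1)) + W = (W² + W/(1 + W)) + W = W + W² + W/(1 + W))
(h(5 - 1*2) + P)*101 = ((5 - 1*2)*(2 + (5 - 1*2)² + 2*(5 - 1*2))/(1 + (5 - 1*2)) + 18)*101 = ((5 - 2)*(2 + (5 - 2)² + 2*(5 - 2))/(1 + (5 - 2)) + 18)*101 = (3*(2 + 3² + 2*3)/(1 + 3) + 18)*101 = (3*(2 + 9 + 6)/4 + 18)*101 = (3*(¼)*17 + 18)*101 = (51/4 + 18)*101 = (123/4)*101 = 12423/4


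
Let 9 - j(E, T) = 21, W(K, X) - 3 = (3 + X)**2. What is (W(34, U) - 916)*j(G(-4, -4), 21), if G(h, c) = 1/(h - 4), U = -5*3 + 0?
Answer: 9228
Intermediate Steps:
U = -15 (U = -15 + 0 = -15)
G(h, c) = 1/(-4 + h)
W(K, X) = 3 + (3 + X)**2
j(E, T) = -12 (j(E, T) = 9 - 1*21 = 9 - 21 = -12)
(W(34, U) - 916)*j(G(-4, -4), 21) = ((3 + (3 - 15)**2) - 916)*(-12) = ((3 + (-12)**2) - 916)*(-12) = ((3 + 144) - 916)*(-12) = (147 - 916)*(-12) = -769*(-12) = 9228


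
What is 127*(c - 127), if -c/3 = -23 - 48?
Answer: 10922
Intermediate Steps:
c = 213 (c = -3*(-23 - 48) = -3*(-71) = 213)
127*(c - 127) = 127*(213 - 127) = 127*86 = 10922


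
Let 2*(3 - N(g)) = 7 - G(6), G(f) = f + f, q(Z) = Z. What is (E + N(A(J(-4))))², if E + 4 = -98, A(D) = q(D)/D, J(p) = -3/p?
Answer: 37249/4 ≈ 9312.3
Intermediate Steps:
A(D) = 1 (A(D) = D/D = 1)
E = -102 (E = -4 - 98 = -102)
G(f) = 2*f
N(g) = 11/2 (N(g) = 3 - (7 - 2*6)/2 = 3 - (7 - 1*12)/2 = 3 - (7 - 12)/2 = 3 - ½*(-5) = 3 + 5/2 = 11/2)
(E + N(A(J(-4))))² = (-102 + 11/2)² = (-193/2)² = 37249/4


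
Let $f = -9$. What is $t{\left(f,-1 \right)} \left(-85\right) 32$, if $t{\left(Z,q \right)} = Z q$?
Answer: $-24480$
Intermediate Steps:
$t{\left(f,-1 \right)} \left(-85\right) 32 = \left(-9\right) \left(-1\right) \left(-85\right) 32 = 9 \left(-85\right) 32 = \left(-765\right) 32 = -24480$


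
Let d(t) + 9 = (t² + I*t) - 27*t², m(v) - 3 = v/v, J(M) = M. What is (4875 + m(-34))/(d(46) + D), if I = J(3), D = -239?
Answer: -4879/55126 ≈ -0.088506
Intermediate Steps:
I = 3
m(v) = 4 (m(v) = 3 + v/v = 3 + 1 = 4)
d(t) = -9 - 26*t² + 3*t (d(t) = -9 + ((t² + 3*t) - 27*t²) = -9 + (-26*t² + 3*t) = -9 - 26*t² + 3*t)
(4875 + m(-34))/(d(46) + D) = (4875 + 4)/((-9 - 26*46² + 3*46) - 239) = 4879/((-9 - 26*2116 + 138) - 239) = 4879/((-9 - 55016 + 138) - 239) = 4879/(-54887 - 239) = 4879/(-55126) = 4879*(-1/55126) = -4879/55126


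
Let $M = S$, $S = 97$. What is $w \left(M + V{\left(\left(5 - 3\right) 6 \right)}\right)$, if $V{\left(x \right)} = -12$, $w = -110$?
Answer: $-9350$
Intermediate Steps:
$M = 97$
$w \left(M + V{\left(\left(5 - 3\right) 6 \right)}\right) = - 110 \left(97 - 12\right) = \left(-110\right) 85 = -9350$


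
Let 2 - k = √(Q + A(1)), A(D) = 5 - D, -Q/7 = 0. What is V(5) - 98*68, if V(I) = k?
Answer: -6664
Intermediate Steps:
Q = 0 (Q = -7*0 = 0)
k = 0 (k = 2 - √(0 + (5 - 1*1)) = 2 - √(0 + (5 - 1)) = 2 - √(0 + 4) = 2 - √4 = 2 - 1*2 = 2 - 2 = 0)
V(I) = 0
V(5) - 98*68 = 0 - 98*68 = 0 - 6664 = -6664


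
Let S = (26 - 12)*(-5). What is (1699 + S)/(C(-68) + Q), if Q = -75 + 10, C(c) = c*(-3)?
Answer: 1629/139 ≈ 11.719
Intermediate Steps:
S = -70 (S = 14*(-5) = -70)
C(c) = -3*c
Q = -65
(1699 + S)/(C(-68) + Q) = (1699 - 70)/(-3*(-68) - 65) = 1629/(204 - 65) = 1629/139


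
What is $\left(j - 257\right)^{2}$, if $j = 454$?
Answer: $38809$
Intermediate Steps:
$\left(j - 257\right)^{2} = \left(454 - 257\right)^{2} = 197^{2} = 38809$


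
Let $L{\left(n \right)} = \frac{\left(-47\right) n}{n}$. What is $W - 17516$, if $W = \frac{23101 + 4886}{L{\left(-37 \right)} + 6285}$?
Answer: $- \frac{109236821}{6238} \approx -17512.0$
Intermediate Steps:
$L{\left(n \right)} = -47$
$W = \frac{27987}{6238}$ ($W = \frac{23101 + 4886}{-47 + 6285} = \frac{27987}{6238} \approx 4.4865$)
$W - 17516 = \frac{27987}{6238} - 17516 = - \frac{109236821}{6238}$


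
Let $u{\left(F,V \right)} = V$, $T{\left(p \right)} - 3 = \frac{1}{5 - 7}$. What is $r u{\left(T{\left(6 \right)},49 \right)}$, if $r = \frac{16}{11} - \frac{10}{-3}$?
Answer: $\frac{7742}{33} \approx 234.61$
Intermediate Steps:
$T{\left(p \right)} = \frac{5}{2}$ ($T{\left(p \right)} = 3 + \frac{1}{5 - 7} = 3 + \frac{1}{-2} = 3 - \frac{1}{2} = \frac{5}{2}$)
$r = \frac{158}{33}$ ($r = 16 \cdot \frac{1}{11} - - \frac{10}{3} = \frac{16}{11} + \frac{10}{3} = \frac{158}{33} \approx 4.7879$)
$r u{\left(T{\left(6 \right)},49 \right)} = \frac{158}{33} \cdot 49 = \frac{7742}{33}$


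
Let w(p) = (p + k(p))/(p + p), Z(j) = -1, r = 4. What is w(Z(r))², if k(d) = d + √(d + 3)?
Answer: 3/2 - √2 ≈ 0.085786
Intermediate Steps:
k(d) = d + √(3 + d)
w(p) = (√(3 + p) + 2*p)/(2*p) (w(p) = (p + (p + √(3 + p)))/(p + p) = (√(3 + p) + 2*p)/((2*p)) = (√(3 + p) + 2*p)*(1/(2*p)) = (√(3 + p) + 2*p)/(2*p))
w(Z(r))² = ((-1 + √(3 - 1)/2)/(-1))² = (-(-1 + √2/2))² = (1 - √2/2)²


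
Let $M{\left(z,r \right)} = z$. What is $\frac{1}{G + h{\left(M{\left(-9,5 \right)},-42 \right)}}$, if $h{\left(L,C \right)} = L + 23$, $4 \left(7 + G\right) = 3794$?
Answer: $\frac{2}{1911} \approx 0.0010466$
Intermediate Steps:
$G = \frac{1883}{2}$ ($G = -7 + \frac{1}{4} \cdot 3794 = -7 + \frac{1897}{2} = \frac{1883}{2} \approx 941.5$)
$h{\left(L,C \right)} = 23 + L$
$\frac{1}{G + h{\left(M{\left(-9,5 \right)},-42 \right)}} = \frac{1}{\frac{1883}{2} + \left(23 - 9\right)} = \frac{1}{\frac{1883}{2} + 14} = \frac{1}{\frac{1911}{2}} = \frac{2}{1911}$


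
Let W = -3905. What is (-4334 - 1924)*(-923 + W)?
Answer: 30213624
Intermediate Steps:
(-4334 - 1924)*(-923 + W) = (-4334 - 1924)*(-923 - 3905) = -6258*(-4828) = 30213624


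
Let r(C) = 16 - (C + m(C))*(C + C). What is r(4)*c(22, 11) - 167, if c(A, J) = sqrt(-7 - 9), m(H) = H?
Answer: -167 - 192*I ≈ -167.0 - 192.0*I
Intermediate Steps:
c(A, J) = 4*I (c(A, J) = sqrt(-16) = 4*I)
r(C) = 16 - 4*C**2 (r(C) = 16 - (C + C)*(C + C) = 16 - 2*C*2*C = 16 - 4*C**2)
r(4)*c(22, 11) - 167 = (16 - 4*4**2)*(4*I) - 167 = (16 - 4*16)*(4*I) - 167 = (16 - 64)*(4*I) - 167 = -192*I - 167 = -167 - 192*I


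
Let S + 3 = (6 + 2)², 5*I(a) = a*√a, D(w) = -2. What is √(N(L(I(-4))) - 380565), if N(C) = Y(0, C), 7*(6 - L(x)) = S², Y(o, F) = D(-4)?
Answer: I*√380567 ≈ 616.9*I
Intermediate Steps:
Y(o, F) = -2
I(a) = a^(3/2)/5 (I(a) = (a*√a)/5 = a^(3/2)/5)
S = 61 (S = -3 + (6 + 2)² = -3 + 8² = -3 + 64 = 61)
L(x) = -3679/7 (L(x) = 6 - ⅐*61² = 6 - ⅐*3721 = 6 - 3721/7 = -3679/7)
N(C) = -2
√(N(L(I(-4))) - 380565) = √(-2 - 380565) = √(-380567) = I*√380567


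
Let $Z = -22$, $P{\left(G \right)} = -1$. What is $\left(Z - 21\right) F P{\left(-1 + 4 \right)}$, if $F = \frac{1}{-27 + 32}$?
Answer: $\frac{43}{5} \approx 8.6$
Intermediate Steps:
$F = \frac{1}{5} \approx 0.2$
$\left(Z - 21\right) F P{\left(-1 + 4 \right)} = \left(-22 - 21\right) \frac{1}{5} \left(-1\right) = \left(-43\right) \frac{1}{5} \left(-1\right) = \left(- \frac{43}{5}\right) \left(-1\right) = \frac{43}{5}$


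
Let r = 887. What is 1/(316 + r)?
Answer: 1/1203 ≈ 0.00083125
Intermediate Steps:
1/(316 + r) = 1/(316 + 887) = 1/1203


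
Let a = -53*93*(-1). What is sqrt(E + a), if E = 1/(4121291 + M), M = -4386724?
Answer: 2*sqrt(1771791352438)/37919 ≈ 70.207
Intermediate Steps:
a = 4929 (a = -4929*(-1) = 4929)
E = -1/265433 (E = 1/(4121291 - 4386724) = 1/(-265433) = -1/265433 ≈ -3.7674e-6)
sqrt(E + a) = sqrt(-1/265433 + 4929) = sqrt(1308319256/265433) = 2*sqrt(1771791352438)/37919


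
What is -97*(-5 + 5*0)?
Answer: 485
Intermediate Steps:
-97*(-5 + 5*0) = -97*(-5 + 0) = -97*(-5) = 485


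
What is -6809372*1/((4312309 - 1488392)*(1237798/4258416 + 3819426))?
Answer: -14498569337376/22965089924843646919 ≈ -6.3133e-7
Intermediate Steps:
-6809372*1/((4312309 - 1488392)*(1237798/4258416 + 3819426)) = -6809372*1/(2823917*(1237798*(1/4258416) + 3819426)) = -6809372*1/(2823917*(618899/2129208 + 3819426)) = -6809372/(2823917*(8132353013507/2129208)) = -6809372/22965089924843646919/2129208 = -6809372*2129208/22965089924843646919 = -14498569337376/22965089924843646919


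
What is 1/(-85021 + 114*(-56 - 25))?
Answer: -1/94255 ≈ -1.0610e-5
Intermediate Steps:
1/(-85021 + 114*(-56 - 25)) = 1/(-85021 + 114*(-81)) = 1/(-85021 - 9234) = 1/(-94255) = -1/94255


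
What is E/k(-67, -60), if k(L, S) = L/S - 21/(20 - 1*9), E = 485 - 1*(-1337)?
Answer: -1202520/523 ≈ -2299.3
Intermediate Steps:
E = 1822 (E = 485 + 1337 = 1822)
k(L, S) = -21/11 + L/S (k(L, S) = L/S - 21/(20 - 9) = L/S - 21/11 = -21/11 + L/S)
E/k(-67, -60) = 1822/(-21/11 - 67/(-60)) = 1822/(-21/11 - 67*(-1/60)) = 1822/(-21/11 + 67/60) = 1822/(-523/660) = 1822*(-660/523) = -1202520/523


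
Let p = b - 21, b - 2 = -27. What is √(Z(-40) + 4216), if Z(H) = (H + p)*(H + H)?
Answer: 2*√2774 ≈ 105.34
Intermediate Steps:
b = -25 (b = 2 - 27 = -25)
p = -46 (p = -25 - 21 = -46)
Z(H) = 2*H*(-46 + H) (Z(H) = (H - 46)*(H + H) = (-46 + H)*(2*H) = 2*H*(-46 + H))
√(Z(-40) + 4216) = √(2*(-40)*(-46 - 40) + 4216) = √(2*(-40)*(-86) + 4216) = √(6880 + 4216) = √11096 = 2*√2774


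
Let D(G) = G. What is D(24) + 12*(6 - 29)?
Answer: -252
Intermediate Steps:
D(24) + 12*(6 - 29) = 24 + 12*(6 - 29) = 24 + 12*(-23) = 24 - 276 = -252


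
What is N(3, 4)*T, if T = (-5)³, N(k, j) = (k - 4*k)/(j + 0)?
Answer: 1125/4 ≈ 281.25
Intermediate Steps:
N(k, j) = -3*k/j (N(k, j) = (-3*k)/j = -3*k/j)
T = -125
N(3, 4)*T = -3*3/4*(-125) = -3*3*¼*(-125) = -9/4*(-125) = 1125/4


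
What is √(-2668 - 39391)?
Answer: I*√42059 ≈ 205.08*I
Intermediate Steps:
√(-2668 - 39391) = √(-42059) = I*√42059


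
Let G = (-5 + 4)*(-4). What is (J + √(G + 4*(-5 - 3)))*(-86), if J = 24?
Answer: -2064 - 172*I*√7 ≈ -2064.0 - 455.07*I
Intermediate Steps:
G = 4 (G = -1*(-4) = 4)
(J + √(G + 4*(-5 - 3)))*(-86) = (24 + √(4 + 4*(-5 - 3)))*(-86) = (24 + √(4 + 4*(-8)))*(-86) = (24 + √(4 - 32))*(-86) = (24 + √(-28))*(-86) = (24 + 2*I*√7)*(-86) = -2064 - 172*I*√7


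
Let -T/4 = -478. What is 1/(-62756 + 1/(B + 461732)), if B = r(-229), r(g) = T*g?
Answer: -23884/1498864303 ≈ -1.5935e-5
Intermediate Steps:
T = 1912 (T = -4*(-478) = 1912)
r(g) = 1912*g
B = -437848 (B = 1912*(-229) = -437848)
1/(-62756 + 1/(B + 461732)) = 1/(-62756 + 1/(-437848 + 461732)) = 1/(-62756 + 1/23884) = 1/(-1498864303/23884) = -23884/1498864303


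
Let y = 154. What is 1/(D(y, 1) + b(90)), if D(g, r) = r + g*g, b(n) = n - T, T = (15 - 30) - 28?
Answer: 1/23850 ≈ 4.1929e-5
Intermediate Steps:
T = -43 (T = -15 - 28 = -43)
b(n) = 43 + n (b(n) = n - 1*(-43) = n + 43 = 43 + n)
D(g, r) = r + g²
1/(D(y, 1) + b(90)) = 1/((1 + 154²) + (43 + 90)) = 1/((1 + 23716) + 133) = 1/(23717 + 133) = 1/23850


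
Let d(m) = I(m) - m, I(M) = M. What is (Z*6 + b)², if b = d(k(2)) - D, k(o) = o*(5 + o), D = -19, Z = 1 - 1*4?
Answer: 1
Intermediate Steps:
Z = -3 (Z = 1 - 4 = -3)
d(m) = 0 (d(m) = m - m = 0)
b = 19 (b = 0 - 1*(-19) = 0 + 19 = 19)
(Z*6 + b)² = (-3*6 + 19)² = (-18 + 19)² = 1² = 1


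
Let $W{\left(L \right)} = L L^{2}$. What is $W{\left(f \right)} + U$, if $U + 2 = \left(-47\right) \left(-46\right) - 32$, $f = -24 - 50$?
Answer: $-403096$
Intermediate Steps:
$f = -74$ ($f = -24 - 50 = -74$)
$W{\left(L \right)} = L^{3}$
$U = 2128$ ($U = -2 - -2130 = -2 + \left(2162 - 32\right) = -2 + 2130 = 2128$)
$W{\left(f \right)} + U = \left(-74\right)^{3} + 2128 = -405224 + 2128 = -403096$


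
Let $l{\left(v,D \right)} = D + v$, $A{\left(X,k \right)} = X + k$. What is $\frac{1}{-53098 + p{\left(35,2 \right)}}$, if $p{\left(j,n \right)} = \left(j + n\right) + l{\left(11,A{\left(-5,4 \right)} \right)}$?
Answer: $- \frac{1}{53051} \approx -1.885 \cdot 10^{-5}$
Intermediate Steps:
$p{\left(j,n \right)} = 10 + j + n$ ($p{\left(j,n \right)} = \left(j + n\right) + \left(\left(-5 + 4\right) + 11\right) = \left(j + n\right) + \left(-1 + 11\right) = \left(j + n\right) + 10 = 10 + j + n$)
$\frac{1}{-53098 + p{\left(35,2 \right)}} = \frac{1}{-53098 + \left(10 + 35 + 2\right)} = \frac{1}{-53098 + 47} = \frac{1}{-53051} = - \frac{1}{53051}$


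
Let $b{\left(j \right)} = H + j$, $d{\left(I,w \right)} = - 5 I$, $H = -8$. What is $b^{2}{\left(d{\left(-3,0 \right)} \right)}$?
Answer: $49$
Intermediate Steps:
$b{\left(j \right)} = -8 + j$
$b^{2}{\left(d{\left(-3,0 \right)} \right)} = \left(-8 - -15\right)^{2} = \left(-8 + 15\right)^{2} = 7^{2} = 49$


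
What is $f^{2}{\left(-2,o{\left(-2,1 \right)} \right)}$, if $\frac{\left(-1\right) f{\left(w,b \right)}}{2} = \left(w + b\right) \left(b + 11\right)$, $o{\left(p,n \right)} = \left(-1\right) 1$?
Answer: $3600$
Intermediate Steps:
$o{\left(p,n \right)} = -1$
$f{\left(w,b \right)} = - 2 \left(11 + b\right) \left(b + w\right)$ ($f{\left(w,b \right)} = - 2 \left(w + b\right) \left(b + 11\right) = - 2 \left(b + w\right) \left(11 + b\right) = - 2 \left(11 + b\right) \left(b + w\right)$)
$f^{2}{\left(-2,o{\left(-2,1 \right)} \right)} = \left(\left(-22\right) \left(-1\right) - -44 - 2 \left(-1\right)^{2} - \left(-2\right) \left(-2\right)\right)^{2} = \left(22 + 44 - 2 - 4\right)^{2} = 60^{2} = 3600$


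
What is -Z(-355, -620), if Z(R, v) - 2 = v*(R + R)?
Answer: -440202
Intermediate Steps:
Z(R, v) = 2 + 2*R*v (Z(R, v) = 2 + v*(R + R) = 2 + v*(2*R) = 2 + 2*R*v)
-Z(-355, -620) = -(2 + 2*(-355)*(-620)) = -(2 + 440200) = -1*440202 = -440202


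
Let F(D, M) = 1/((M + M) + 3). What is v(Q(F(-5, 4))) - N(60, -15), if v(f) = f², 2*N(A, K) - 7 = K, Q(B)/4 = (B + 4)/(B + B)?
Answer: 8104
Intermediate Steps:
F(D, M) = 1/(3 + 2*M) (F(D, M) = 1/(2*M + 3) = 1/(3 + 2*M))
Q(B) = 2*(4 + B)/B (Q(B) = 4*((B + 4)/(B + B)) = 4*((4 + B)/((2*B))) = 4*((4 + B)*(1/(2*B))) = 4*((4 + B)/(2*B)) = 2*(4 + B)/B)
N(A, K) = 7/2 + K/2
v(Q(F(-5, 4))) - N(60, -15) = (2 + 8/(1/(3 + 2*4)))² - (7/2 + (½)*(-15)) = (2 + 8/(1/(3 + 8)))² - (7/2 - 15/2) = (2 + 8/(1/11))² - 1*(-4) = (2 + 8/(1/11))² + 4 = (2 + 8*11)² + 4 = (2 + 88)² + 4 = 90² + 4 = 8100 + 4 = 8104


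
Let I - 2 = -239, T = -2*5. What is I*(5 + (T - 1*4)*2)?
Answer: 5451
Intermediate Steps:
T = -10
I = -237 (I = 2 - 239 = -237)
I*(5 + (T - 1*4)*2) = -237*(5 + (-10 - 1*4)*2) = -237*(5 + (-10 - 4)*2) = -237*(5 - 14*2) = -237*(5 - 28) = -237*(-23) = 5451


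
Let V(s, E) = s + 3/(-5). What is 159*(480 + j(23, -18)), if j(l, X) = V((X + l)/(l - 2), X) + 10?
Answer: 2724836/35 ≈ 77853.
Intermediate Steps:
V(s, E) = -⅗ + s (V(s, E) = s + 3*(-⅕) = s - ⅗ = -⅗ + s)
j(l, X) = 47/5 + (X + l)/(-2 + l) (j(l, X) = (-⅗ + (X + l)/(l - 2)) + 10 = (-⅗ + (X + l)/(-2 + l)) + 10 = 47/5 + (X + l)/(-2 + l))
159*(480 + j(23, -18)) = 159*(480 + (-94 + 5*(-18) + 52*23)/(5*(-2 + 23))) = 159*(480 + (⅕)*(-94 - 90 + 1196)/21) = 159*(480 + (⅕)*(1/21)*1012) = 159*(480 + 1012/105) = 159*(51412/105) = 2724836/35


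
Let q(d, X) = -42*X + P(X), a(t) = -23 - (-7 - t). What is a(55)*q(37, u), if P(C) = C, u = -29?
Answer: 46371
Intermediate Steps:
a(t) = -16 + t (a(t) = -23 + (7 + t) = -16 + t)
q(d, X) = -41*X (q(d, X) = -42*X + X = -41*X)
a(55)*q(37, u) = (-16 + 55)*(-41*(-29)) = 39*1189 = 46371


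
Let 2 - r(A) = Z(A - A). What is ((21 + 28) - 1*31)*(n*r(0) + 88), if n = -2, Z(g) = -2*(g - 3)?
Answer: 1728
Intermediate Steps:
Z(g) = 6 - 2*g (Z(g) = -2*(-3 + g) = 6 - 2*g)
r(A) = -4 (r(A) = 2 - (6 - 2*(A - A)) = 2 - (6 - 2*0) = 2 - (6 + 0) = 2 - 1*6 = 2 - 6 = -4)
((21 + 28) - 1*31)*(n*r(0) + 88) = ((21 + 28) - 1*31)*(-2*(-4) + 88) = (49 - 31)*(8 + 88) = 18*96 = 1728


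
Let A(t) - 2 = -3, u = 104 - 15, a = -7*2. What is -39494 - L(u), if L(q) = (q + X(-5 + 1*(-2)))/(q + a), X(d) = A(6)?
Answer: -2962138/75 ≈ -39495.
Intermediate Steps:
a = -14
u = 89
A(t) = -1 (A(t) = 2 - 3 = -1)
X(d) = -1
L(q) = (-1 + q)/(-14 + q) (L(q) = (q - 1)/(q - 14) = (-1 + q)/(-14 + q))
-39494 - L(u) = -39494 - (-1 + 89)/(-14 + 89) = -39494 - 88/75 = -2962138/75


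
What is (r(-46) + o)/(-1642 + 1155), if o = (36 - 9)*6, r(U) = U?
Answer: -116/487 ≈ -0.23819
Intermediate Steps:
o = 162 (o = 27*6 = 162)
(r(-46) + o)/(-1642 + 1155) = (-46 + 162)/(-1642 + 1155) = 116/(-487) = 116*(-1/487) = -116/487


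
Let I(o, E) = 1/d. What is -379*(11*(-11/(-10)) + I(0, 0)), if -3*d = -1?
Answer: -57229/10 ≈ -5722.9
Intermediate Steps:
d = 1/3 (d = -1/3*(-1) = 1/3 ≈ 0.33333)
I(o, E) = 3 (I(o, E) = 1/(1/3) = 3)
-379*(11*(-11/(-10)) + I(0, 0)) = -379*(11*(-11/(-10)) + 3) = -379*(11*(-11*(-1/10)) + 3) = -379*(11*(11/10) + 3) = -379*(121/10 + 3) = -379*151/10 = -57229/10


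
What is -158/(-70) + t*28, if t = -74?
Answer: -72441/35 ≈ -2069.7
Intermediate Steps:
-158/(-70) + t*28 = -158/(-70) - 74*28 = -158*(-1/70) - 2072 = 79/35 - 2072 = -72441/35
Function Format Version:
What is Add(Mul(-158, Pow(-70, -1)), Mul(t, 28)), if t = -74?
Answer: Rational(-72441, 35) ≈ -2069.7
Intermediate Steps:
Add(Mul(-158, Pow(-70, -1)), Mul(t, 28)) = Add(Mul(-158, Pow(-70, -1)), Mul(-74, 28)) = Add(Mul(-158, Rational(-1, 70)), -2072) = Add(Rational(79, 35), -2072) = Rational(-72441, 35)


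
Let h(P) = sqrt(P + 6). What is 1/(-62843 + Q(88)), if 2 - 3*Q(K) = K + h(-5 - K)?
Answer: -565845/35575618312 + 3*I*sqrt(87)/35575618312 ≈ -1.5905e-5 + 7.8655e-10*I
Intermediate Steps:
h(P) = sqrt(6 + P)
Q(K) = 2/3 - K/3 - sqrt(1 - K)/3 (Q(K) = 2/3 - (K + sqrt(6 + (-5 - K)))/3 = 2/3 - (K + sqrt(1 - K))/3 = 2/3 + (-K/3 - sqrt(1 - K)/3) = 2/3 - K/3 - sqrt(1 - K)/3)
1/(-62843 + Q(88)) = 1/(-62843 + (2/3 - 1/3*88 - sqrt(1 - 1*88)/3)) = 1/(-62843 + (2/3 - 88/3 - sqrt(1 - 88)/3)) = 1/(-62843 + (2/3 - 88/3 - I*sqrt(87)/3)) = 1/(-62843 + (-86/3 - I*sqrt(87)/3)) = 1/(-188615/3 - I*sqrt(87)/3)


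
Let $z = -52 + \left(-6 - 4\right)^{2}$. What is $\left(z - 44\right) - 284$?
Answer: $-280$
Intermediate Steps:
$z = 48$ ($z = -52 + \left(-10\right)^{2} = -52 + 100 = 48$)
$\left(z - 44\right) - 284 = \left(48 - 44\right) - 284 = 4 - 284 = -280$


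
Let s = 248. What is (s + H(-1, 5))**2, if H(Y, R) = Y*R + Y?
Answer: 58564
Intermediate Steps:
H(Y, R) = Y + R*Y (H(Y, R) = R*Y + Y = Y + R*Y)
(s + H(-1, 5))**2 = (248 - (1 + 5))**2 = (248 - 1*6)**2 = (248 - 6)**2 = 242**2 = 58564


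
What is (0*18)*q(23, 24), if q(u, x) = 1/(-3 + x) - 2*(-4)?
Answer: 0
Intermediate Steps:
q(u, x) = 8 + 1/(-3 + x) (q(u, x) = 1/(-3 + x) + 8 = 8 + 1/(-3 + x))
(0*18)*q(23, 24) = (0*18)*((-23 + 8*24)/(-3 + 24)) = 0*((-23 + 192)/21) = 0*((1/21)*169) = 0*(169/21) = 0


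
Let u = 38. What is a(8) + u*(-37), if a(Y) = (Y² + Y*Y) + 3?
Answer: -1275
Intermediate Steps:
a(Y) = 3 + 2*Y² (a(Y) = (Y² + Y²) + 3 = 2*Y² + 3 = 3 + 2*Y²)
a(8) + u*(-37) = (3 + 2*8²) + 38*(-37) = (3 + 2*64) - 1406 = (3 + 128) - 1406 = 131 - 1406 = -1275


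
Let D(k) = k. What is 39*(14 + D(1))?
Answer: 585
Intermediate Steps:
39*(14 + D(1)) = 39*(14 + 1) = 39*15 = 585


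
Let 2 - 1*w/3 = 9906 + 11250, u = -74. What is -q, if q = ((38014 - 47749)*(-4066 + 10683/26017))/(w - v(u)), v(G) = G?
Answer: 1029714163665/1649165596 ≈ 624.38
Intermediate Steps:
w = -63462 (w = 6 - 3*(9906 + 11250) = 6 - 3*21156 = 6 - 63468 = -63462)
q = -1029714163665/1649165596 (q = ((38014 - 47749)*(-4066 + 10683/26017))/(-63462 - 1*(-74)) = (-9735*(-4066 + 10683*(1/26017)))/(-63462 + 74) = -9735*(-4066 + 10683/26017)/(-63388) = -9735*(-105774439/26017)*(-1/63388) = (1029714163665/26017)*(-1/63388) = -1029714163665/1649165596 ≈ -624.38)
-q = -1*(-1029714163665/1649165596) = 1029714163665/1649165596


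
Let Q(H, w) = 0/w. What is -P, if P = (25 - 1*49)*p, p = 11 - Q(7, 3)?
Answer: 264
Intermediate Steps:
Q(H, w) = 0
p = 11 (p = 11 - 1*0 = 11 + 0 = 11)
P = -264 (P = (25 - 1*49)*11 = (25 - 49)*11 = -24*11 = -264)
-P = -1*(-264) = 264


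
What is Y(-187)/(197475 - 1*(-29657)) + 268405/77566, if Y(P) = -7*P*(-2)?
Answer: 7595037084/2202215089 ≈ 3.4488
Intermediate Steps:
Y(P) = 14*P
Y(-187)/(197475 - 1*(-29657)) + 268405/77566 = (14*(-187))/(197475 - 1*(-29657)) + 268405/77566 = -2618/(197475 + 29657) + 268405*(1/77566) = -2618/227132 + 268405/77566 = -2618*1/227132 + 268405/77566 = -1309/113566 + 268405/77566 = 7595037084/2202215089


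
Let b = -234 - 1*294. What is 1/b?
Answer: -1/528 ≈ -0.0018939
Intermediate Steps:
b = -528 (b = -234 - 294 = -528)
1/b = 1/(-528) = -1/528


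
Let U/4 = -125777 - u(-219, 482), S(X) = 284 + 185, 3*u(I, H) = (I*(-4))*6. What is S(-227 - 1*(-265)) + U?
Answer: -509647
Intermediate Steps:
u(I, H) = -8*I (u(I, H) = ((I*(-4))*6)/3 = (-4*I*6)/3 = (-24*I)/3 = -8*I)
S(X) = 469
U = -510116 (U = 4*(-125777 - (-8)*(-219)) = 4*(-125777 - 1*1752) = 4*(-125777 - 1752) = 4*(-127529) = -510116)
S(-227 - 1*(-265)) + U = 469 - 510116 = -509647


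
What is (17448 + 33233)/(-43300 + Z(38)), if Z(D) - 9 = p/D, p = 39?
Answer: -1925878/1645019 ≈ -1.1707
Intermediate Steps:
Z(D) = 9 + 39/D
(17448 + 33233)/(-43300 + Z(38)) = (17448 + 33233)/(-43300 + (9 + 39/38)) = 50681/(-43300 + (9 + 39*(1/38))) = 50681/(-43300 + (9 + 39/38)) = 50681/(-43300 + 381/38) = 50681/(-1645019/38) = 50681*(-38/1645019) = -1925878/1645019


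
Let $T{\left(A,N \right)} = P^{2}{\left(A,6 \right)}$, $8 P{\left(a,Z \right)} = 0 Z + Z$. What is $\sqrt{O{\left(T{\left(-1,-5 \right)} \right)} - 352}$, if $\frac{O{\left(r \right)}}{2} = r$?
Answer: $\frac{i \sqrt{5614}}{4} \approx 18.732 i$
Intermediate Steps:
$P{\left(a,Z \right)} = \frac{Z}{8}$ ($P{\left(a,Z \right)} = \frac{0 Z + Z}{8} = \frac{0 + Z}{8} = \frac{Z}{8}$)
$T{\left(A,N \right)} = \frac{9}{16}$ ($T{\left(A,N \right)} = \left(\frac{1}{8} \cdot 6\right)^{2} = \left(\frac{3}{4}\right)^{2} = \frac{9}{16}$)
$O{\left(r \right)} = 2 r$
$\sqrt{O{\left(T{\left(-1,-5 \right)} \right)} - 352} = \sqrt{2 \cdot \frac{9}{16} - 352} = \sqrt{\frac{9}{8} - 352} = \sqrt{- \frac{2807}{8}} = \frac{i \sqrt{5614}}{4}$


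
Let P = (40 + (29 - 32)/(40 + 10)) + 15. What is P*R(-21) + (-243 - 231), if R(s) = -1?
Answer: -26447/50 ≈ -528.94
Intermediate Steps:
P = 2747/50 (P = (40 - 3/50) + 15 = 1997/50 + 15 = 2747/50 ≈ 54.940)
P*R(-21) + (-243 - 231) = (2747/50)*(-1) + (-243 - 231) = -2747/50 - 474 = -26447/50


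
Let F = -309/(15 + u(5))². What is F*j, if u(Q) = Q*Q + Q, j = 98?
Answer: -10094/675 ≈ -14.954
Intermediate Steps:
u(Q) = Q + Q² (u(Q) = Q² + Q = Q + Q²)
F = -103/675 (F = -309/(15 + 5*(1 + 5))² = -309/(15 + 5*6)² = -309/(15 + 30)² = -309/(45²) = -309/2025 = -309*1/2025 = -103/675 ≈ -0.15259)
F*j = -103/675*98 = -10094/675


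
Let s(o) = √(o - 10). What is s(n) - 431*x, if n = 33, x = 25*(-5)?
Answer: 53875 + √23 ≈ 53880.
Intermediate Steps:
x = -125
s(o) = √(-10 + o)
s(n) - 431*x = √(-10 + 33) - 431*(-125) = √23 + 53875 = 53875 + √23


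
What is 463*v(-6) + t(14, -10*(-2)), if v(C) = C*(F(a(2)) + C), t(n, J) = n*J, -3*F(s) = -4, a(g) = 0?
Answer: 13244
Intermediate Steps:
F(s) = 4/3 (F(s) = -⅓*(-4) = 4/3)
t(n, J) = J*n
v(C) = C*(4/3 + C)
463*v(-6) + t(14, -10*(-2)) = 463*((⅓)*(-6)*(4 + 3*(-6))) - 10*(-2)*14 = 463*((⅓)*(-6)*(4 - 18)) + 20*14 = 463*((⅓)*(-6)*(-14)) + 280 = 463*28 + 280 = 12964 + 280 = 13244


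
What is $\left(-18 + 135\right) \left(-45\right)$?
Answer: $-5265$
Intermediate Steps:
$\left(-18 + 135\right) \left(-45\right) = 117 \left(-45\right) = -5265$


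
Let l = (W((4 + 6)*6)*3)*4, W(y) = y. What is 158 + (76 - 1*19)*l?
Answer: 41198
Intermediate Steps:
l = 720 (l = (((4 + 6)*6)*3)*4 = ((10*6)*3)*4 = (60*3)*4 = 180*4 = 720)
158 + (76 - 1*19)*l = 158 + (76 - 1*19)*720 = 158 + (76 - 19)*720 = 158 + 57*720 = 158 + 41040 = 41198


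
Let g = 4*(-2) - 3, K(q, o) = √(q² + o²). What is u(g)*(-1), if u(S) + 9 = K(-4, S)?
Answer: 9 - √137 ≈ -2.7047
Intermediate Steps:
K(q, o) = √(o² + q²)
g = -11 (g = -8 - 3 = -11)
u(S) = -9 + √(16 + S²) (u(S) = -9 + √(S² + (-4)²) = -9 + √(S² + 16) = -9 + √(16 + S²))
u(g)*(-1) = (-9 + √(16 + (-11)²))*(-1) = (-9 + √(16 + 121))*(-1) = (-9 + √137)*(-1) = 9 - √137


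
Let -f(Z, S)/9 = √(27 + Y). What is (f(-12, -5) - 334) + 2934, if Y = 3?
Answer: 2600 - 9*√30 ≈ 2550.7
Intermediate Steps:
f(Z, S) = -9*√30 (f(Z, S) = -9*√(27 + 3) = -9*√30)
(f(-12, -5) - 334) + 2934 = (-9*√30 - 334) + 2934 = (-334 - 9*√30) + 2934 = 2600 - 9*√30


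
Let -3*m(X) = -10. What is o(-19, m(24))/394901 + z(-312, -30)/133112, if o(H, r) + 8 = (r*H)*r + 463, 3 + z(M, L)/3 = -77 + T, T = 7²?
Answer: -38351297/473094557208 ≈ -8.1065e-5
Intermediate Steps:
T = 49
z(M, L) = -93 (z(M, L) = -9 + 3*(-77 + 49) = -9 + 3*(-28) = -9 - 84 = -93)
m(X) = 10/3 (m(X) = -⅓*(-10) = 10/3)
o(H, r) = 455 + H*r² (o(H, r) = -8 + ((r*H)*r + 463) = -8 + ((H*r)*r + 463) = -8 + (H*r² + 463) = -8 + (463 + H*r²) = 455 + H*r²)
o(-19, m(24))/394901 + z(-312, -30)/133112 = (455 - 19*(10/3)²)/394901 - 93/133112 = (455 - 19*100/9)*(1/394901) - 93*1/133112 = (455 - 1900/9)*(1/394901) - 93/133112 = (2195/9)*(1/394901) - 93/133112 = 2195/3554109 - 93/133112 = -38351297/473094557208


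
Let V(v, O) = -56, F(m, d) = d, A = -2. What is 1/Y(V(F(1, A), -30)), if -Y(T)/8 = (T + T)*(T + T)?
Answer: -1/100352 ≈ -9.9649e-6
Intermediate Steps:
Y(T) = -32*T² (Y(T) = -8*(T + T)*(T + T) = -8*2*T*2*T = -32*T²)
1/Y(V(F(1, A), -30)) = 1/(-32*(-56)²) = 1/(-32*3136) = 1/(-100352) = -1/100352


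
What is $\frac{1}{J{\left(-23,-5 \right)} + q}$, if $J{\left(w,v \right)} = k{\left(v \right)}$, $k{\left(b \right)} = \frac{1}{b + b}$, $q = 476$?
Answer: $\frac{10}{4759} \approx 0.0021013$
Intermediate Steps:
$k{\left(b \right)} = \frac{1}{2 b}$
$J{\left(w,v \right)} = \frac{1}{2 v}$
$\frac{1}{J{\left(-23,-5 \right)} + q} = \frac{1}{\frac{1}{2 \left(-5\right)} + 476} = \frac{1}{\frac{1}{2} \left(- \frac{1}{5}\right) + 476} = \frac{1}{- \frac{1}{10} + 476} = \frac{1}{\frac{4759}{10}} = \frac{10}{4759}$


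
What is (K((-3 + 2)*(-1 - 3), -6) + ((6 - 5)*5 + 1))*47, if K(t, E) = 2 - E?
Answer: 658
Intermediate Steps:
(K((-3 + 2)*(-1 - 3), -6) + ((6 - 5)*5 + 1))*47 = ((2 - 1*(-6)) + ((6 - 5)*5 + 1))*47 = ((2 + 6) + (1*5 + 1))*47 = (8 + (5 + 1))*47 = (8 + 6)*47 = 14*47 = 658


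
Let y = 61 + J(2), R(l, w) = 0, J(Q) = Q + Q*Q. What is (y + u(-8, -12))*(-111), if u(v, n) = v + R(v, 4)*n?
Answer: -6549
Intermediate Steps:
J(Q) = Q + Q**2
u(v, n) = v (u(v, n) = v + 0*n = v + 0 = v)
y = 67 (y = 61 + 2*(1 + 2) = 61 + 2*3 = 61 + 6 = 67)
(y + u(-8, -12))*(-111) = (67 - 8)*(-111) = 59*(-111) = -6549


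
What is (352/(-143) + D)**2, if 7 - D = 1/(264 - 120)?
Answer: 71961289/3504384 ≈ 20.535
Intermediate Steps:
D = 1007/144 (D = 7 - 1/(264 - 120) = 7 - 1/144 = 1007/144 ≈ 6.9931)
(352/(-143) + D)**2 = (352/(-143) + 1007/144)**2 = (352*(-1/143) + 1007/144)**2 = (-32/13 + 1007/144)**2 = (8483/1872)**2 = 71961289/3504384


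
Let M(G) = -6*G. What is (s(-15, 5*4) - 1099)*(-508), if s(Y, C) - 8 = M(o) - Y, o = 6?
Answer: 564896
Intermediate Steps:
s(Y, C) = -28 - Y (s(Y, C) = 8 + (-6*6 - Y) = 8 + (-36 - Y) = -28 - Y)
(s(-15, 5*4) - 1099)*(-508) = ((-28 - 1*(-15)) - 1099)*(-508) = ((-28 + 15) - 1099)*(-508) = (-13 - 1099)*(-508) = -1112*(-508) = 564896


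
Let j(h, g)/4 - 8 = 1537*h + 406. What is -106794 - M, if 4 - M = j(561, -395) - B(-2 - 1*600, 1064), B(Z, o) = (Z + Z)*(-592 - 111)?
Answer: 2497474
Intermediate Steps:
B(Z, o) = -1406*Z (B(Z, o) = (2*Z)*(-703) = -1406*Z)
j(h, g) = 1656 + 6148*h (j(h, g) = 32 + 4*(1537*h + 406) = 32 + 4*(406 + 1537*h) = 32 + (1624 + 6148*h) = 1656 + 6148*h)
M = -2604268 (M = 4 - ((1656 + 6148*561) - (-1406)*(-2 - 1*600)) = 4 - ((1656 + 3449028) - (-1406)*(-2 - 600)) = 4 - (3450684 - (-1406)*(-602)) = 4 - (3450684 - 1*846412) = 4 - (3450684 - 846412) = 4 - 1*2604272 = 4 - 2604272 = -2604268)
-106794 - M = -106794 - 1*(-2604268) = -106794 + 2604268 = 2497474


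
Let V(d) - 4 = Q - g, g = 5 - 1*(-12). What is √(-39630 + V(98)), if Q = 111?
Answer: 2*I*√9883 ≈ 198.83*I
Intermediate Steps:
g = 17 (g = 5 + 12 = 17)
V(d) = 98 (V(d) = 4 + (111 - 1*17) = 4 + (111 - 17) = 4 + 94 = 98)
√(-39630 + V(98)) = √(-39630 + 98) = √(-39532) = 2*I*√9883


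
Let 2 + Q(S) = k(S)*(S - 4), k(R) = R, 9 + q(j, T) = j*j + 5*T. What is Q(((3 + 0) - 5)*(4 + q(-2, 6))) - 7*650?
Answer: -956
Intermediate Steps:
q(j, T) = -9 + j² + 5*T (q(j, T) = -9 + (j*j + 5*T) = -9 + (j² + 5*T) = -9 + j² + 5*T)
Q(S) = -2 + S*(-4 + S) (Q(S) = -2 + S*(S - 4) = -2 + S*(-4 + S))
Q(((3 + 0) - 5)*(4 + q(-2, 6))) - 7*650 = (-2 + (((3 + 0) - 5)*(4 + (-9 + (-2)² + 5*6)))² - 4*((3 + 0) - 5)*(4 + (-9 + (-2)² + 5*6))) - 7*650 = (-2 + ((3 - 5)*(4 + (-9 + 4 + 30)))² - 4*(3 - 5)*(4 + (-9 + 4 + 30))) - 4550 = (-2 + (-2*(4 + 25))² - (-8)*(4 + 25)) - 4550 = (-2 + (-2*29)² - (-8)*29) - 4550 = (-2 + (-58)² - 4*(-58)) - 4550 = (-2 + 3364 + 232) - 4550 = 3594 - 4550 = -956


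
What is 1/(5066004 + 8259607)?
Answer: 1/13325611 ≈ 7.5043e-8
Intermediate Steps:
1/(5066004 + 8259607) = 1/13325611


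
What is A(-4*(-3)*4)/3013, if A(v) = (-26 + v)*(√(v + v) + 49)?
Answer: 1078/3013 + 88*√6/3013 ≈ 0.42932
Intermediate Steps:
A(v) = (-26 + v)*(49 + √2*√v) (A(v) = (-26 + v)*(√(2*v) + 49) = (-26 + v)*(√2*√v + 49) = (-26 + v)*(49 + √2*√v))
A(-4*(-3)*4)/3013 = (-1274 + 49*(-4*(-3)*4) + √2*(-4*(-3)*4)^(3/2) - 26*√2*√(-4*(-3)*4))/3013 = (-1274 + 49*(12*4) + √2*(12*4)^(3/2) - 26*√2*√(12*4))*(1/3013) = (-1274 + 49*48 + √2*48^(3/2) - 26*√2*√48)*(1/3013) = (-1274 + 2352 + √2*(192*√3) - 26*√2*4*√3)*(1/3013) = (-1274 + 2352 + 192*√6 - 104*√6)*(1/3013) = (1078 + 88*√6)*(1/3013) = 1078/3013 + 88*√6/3013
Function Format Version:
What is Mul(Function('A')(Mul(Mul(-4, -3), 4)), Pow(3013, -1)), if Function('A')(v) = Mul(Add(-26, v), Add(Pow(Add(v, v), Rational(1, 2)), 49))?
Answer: Add(Rational(1078, 3013), Mul(Rational(88, 3013), Pow(6, Rational(1, 2)))) ≈ 0.42932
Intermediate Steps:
Function('A')(v) = Mul(Add(-26, v), Add(49, Mul(Pow(2, Rational(1, 2)), Pow(v, Rational(1, 2))))) (Function('A')(v) = Mul(Add(-26, v), Add(Pow(Mul(2, v), Rational(1, 2)), 49)) = Mul(Add(-26, v), Add(Mul(Pow(2, Rational(1, 2)), Pow(v, Rational(1, 2))), 49)) = Mul(Add(-26, v), Add(49, Mul(Pow(2, Rational(1, 2)), Pow(v, Rational(1, 2))))))
Mul(Function('A')(Mul(Mul(-4, -3), 4)), Pow(3013, -1)) = Mul(Add(-1274, Mul(49, Mul(Mul(-4, -3), 4)), Mul(Pow(2, Rational(1, 2)), Pow(Mul(Mul(-4, -3), 4), Rational(3, 2))), Mul(-26, Pow(2, Rational(1, 2)), Pow(Mul(Mul(-4, -3), 4), Rational(1, 2)))), Pow(3013, -1)) = Mul(Add(-1274, Mul(49, Mul(12, 4)), Mul(Pow(2, Rational(1, 2)), Pow(Mul(12, 4), Rational(3, 2))), Mul(-26, Pow(2, Rational(1, 2)), Pow(Mul(12, 4), Rational(1, 2)))), Rational(1, 3013)) = Mul(Add(-1274, Mul(49, 48), Mul(Pow(2, Rational(1, 2)), Pow(48, Rational(3, 2))), Mul(-26, Pow(2, Rational(1, 2)), Pow(48, Rational(1, 2)))), Rational(1, 3013)) = Mul(Add(-1274, 2352, Mul(Pow(2, Rational(1, 2)), Mul(192, Pow(3, Rational(1, 2)))), Mul(-26, Pow(2, Rational(1, 2)), Mul(4, Pow(3, Rational(1, 2))))), Rational(1, 3013)) = Mul(Add(-1274, 2352, Mul(192, Pow(6, Rational(1, 2))), Mul(-104, Pow(6, Rational(1, 2)))), Rational(1, 3013)) = Mul(Add(1078, Mul(88, Pow(6, Rational(1, 2)))), Rational(1, 3013)) = Add(Rational(1078, 3013), Mul(Rational(88, 3013), Pow(6, Rational(1, 2))))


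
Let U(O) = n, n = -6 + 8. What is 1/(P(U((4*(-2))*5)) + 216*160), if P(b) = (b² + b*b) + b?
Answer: 1/34570 ≈ 2.8927e-5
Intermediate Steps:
n = 2
U(O) = 2
P(b) = b + 2*b² (P(b) = (b² + b²) + b = 2*b² + b = b + 2*b²)
1/(P(U((4*(-2))*5)) + 216*160) = 1/(2*(1 + 2*2) + 216*160) = 1/(2*(1 + 4) + 34560) = 1/(2*5 + 34560) = 1/(10 + 34560) = 1/34570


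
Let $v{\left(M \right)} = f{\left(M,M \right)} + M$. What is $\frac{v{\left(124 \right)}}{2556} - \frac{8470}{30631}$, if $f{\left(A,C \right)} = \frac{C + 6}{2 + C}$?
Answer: $- \frac{1122626773}{4932448668} \approx -0.2276$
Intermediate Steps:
$f{\left(A,C \right)} = \frac{6 + C}{2 + C}$
$v{\left(M \right)} = M + \frac{6 + M}{2 + M}$ ($v{\left(M \right)} = \frac{6 + M}{2 + M} + M = M + \frac{6 + M}{2 + M}$)
$\frac{v{\left(124 \right)}}{2556} - \frac{8470}{30631} = \frac{\frac{1}{2 + 124} \left(6 + 124 + 124 \left(2 + 124\right)\right)}{2556} - \frac{8470}{30631} = \frac{6 + 124 + 124 \cdot 126}{126} \cdot \frac{1}{2556} - \frac{8470}{30631} = \frac{6 + 124 + 15624}{126} \cdot \frac{1}{2556} - \frac{8470}{30631} = \frac{1}{126} \cdot 15754 \cdot \frac{1}{2556} - \frac{8470}{30631} = \frac{7877}{63} \cdot \frac{1}{2556} - \frac{8470}{30631} = \frac{7877}{161028} - \frac{8470}{30631} = - \frac{1122626773}{4932448668}$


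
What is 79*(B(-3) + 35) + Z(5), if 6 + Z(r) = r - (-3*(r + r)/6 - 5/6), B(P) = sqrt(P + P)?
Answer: 16619/6 + 79*I*sqrt(6) ≈ 2769.8 + 193.51*I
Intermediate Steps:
B(P) = sqrt(2)*sqrt(P) (B(P) = sqrt(2*P) = sqrt(2)*sqrt(P))
Z(r) = -31/6 + 2*r (Z(r) = -6 + (r - (-3*(r + r)/6 - 5/6)) = -6 + (r - (-6*r*(1/6) - 5*1/6)) = -6 + (r - (-6*r*(1/6) - 5/6)) = -6 + (r - (-r - 5/6)) = -6 + (r - (-5/6 - r)) = -6 + (r + (5/6 + r)) = -6 + (5/6 + 2*r) = -31/6 + 2*r)
79*(B(-3) + 35) + Z(5) = 79*(sqrt(2)*sqrt(-3) + 35) + (-31/6 + 2*5) = 79*(sqrt(2)*(I*sqrt(3)) + 35) + (-31/6 + 10) = 79*(I*sqrt(6) + 35) + 29/6 = 79*(35 + I*sqrt(6)) + 29/6 = (2765 + 79*I*sqrt(6)) + 29/6 = 16619/6 + 79*I*sqrt(6)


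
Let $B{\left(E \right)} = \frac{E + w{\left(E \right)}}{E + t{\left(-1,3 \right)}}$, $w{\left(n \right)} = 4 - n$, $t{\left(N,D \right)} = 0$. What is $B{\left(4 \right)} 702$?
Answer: $702$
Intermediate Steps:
$B{\left(E \right)} = \frac{4}{E}$ ($B{\left(E \right)} = \frac{E - \left(-4 + E\right)}{E + 0} = \frac{4}{E}$)
$B{\left(4 \right)} 702 = \frac{4}{4} \cdot 702 = 4 \cdot \frac{1}{4} \cdot 702 = 1 \cdot 702 = 702$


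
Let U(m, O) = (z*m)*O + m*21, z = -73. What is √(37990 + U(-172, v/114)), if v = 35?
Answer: 2*√31054683/57 ≈ 195.53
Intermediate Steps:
U(m, O) = 21*m - 73*O*m (U(m, O) = (-73*m)*O + m*21 = -73*O*m + 21*m = 21*m - 73*O*m)
√(37990 + U(-172, v/114)) = √(37990 - 172*(21 - 2555/114)) = √(37990 - 172*(-161/114)) = √(37990 + 13846/57) = √(2179276/57) = 2*√31054683/57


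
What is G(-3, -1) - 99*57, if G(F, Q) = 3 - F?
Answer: -5637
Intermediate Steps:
G(-3, -1) - 99*57 = (3 - 1*(-3)) - 99*57 = (3 + 3) - 5643 = 6 - 5643 = -5637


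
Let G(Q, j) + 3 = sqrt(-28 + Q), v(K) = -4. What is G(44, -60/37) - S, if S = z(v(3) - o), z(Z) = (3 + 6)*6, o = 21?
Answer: -53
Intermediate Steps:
z(Z) = 54 (z(Z) = 9*6 = 54)
G(Q, j) = -3 + sqrt(-28 + Q)
S = 54
G(44, -60/37) - S = (-3 + sqrt(-28 + 44)) - 1*54 = (-3 + sqrt(16)) - 54 = (-3 + 4) - 54 = 1 - 54 = -53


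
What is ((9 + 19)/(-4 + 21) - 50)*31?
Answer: -25482/17 ≈ -1498.9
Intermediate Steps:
((9 + 19)/(-4 + 21) - 50)*31 = (28/17 - 50)*31 = -822/17*31 = -25482/17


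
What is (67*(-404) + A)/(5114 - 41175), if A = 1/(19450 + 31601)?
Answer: 1381848467/1840950111 ≈ 0.75062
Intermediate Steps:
A = 1/51051 ≈ 1.9588e-5
(67*(-404) + A)/(5114 - 41175) = (67*(-404) + 1/51051)/(5114 - 41175) = (-27068 + 1/51051)/(-36061) = -1381848467/51051*(-1/36061) = 1381848467/1840950111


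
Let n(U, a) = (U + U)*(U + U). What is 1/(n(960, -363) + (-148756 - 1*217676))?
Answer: 1/3319968 ≈ 3.0121e-7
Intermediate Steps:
n(U, a) = 4*U**2 (n(U, a) = (2*U)*(2*U) = 4*U**2)
1/(n(960, -363) + (-148756 - 1*217676)) = 1/(4*960**2 + (-148756 - 1*217676)) = 1/(4*921600 + (-148756 - 217676)) = 1/(3686400 - 366432) = 1/3319968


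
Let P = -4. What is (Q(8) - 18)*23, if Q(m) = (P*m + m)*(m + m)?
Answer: -9246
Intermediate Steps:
Q(m) = -6*m**2 (Q(m) = (-4*m + m)*(m + m) = (-3*m)*(2*m) = -6*m**2)
(Q(8) - 18)*23 = (-6*8**2 - 18)*23 = (-6*64 - 18)*23 = (-384 - 18)*23 = -402*23 = -9246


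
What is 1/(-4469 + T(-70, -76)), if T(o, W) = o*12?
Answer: -1/5309 ≈ -0.00018836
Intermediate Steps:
T(o, W) = 12*o
1/(-4469 + T(-70, -76)) = 1/(-4469 + 12*(-70)) = 1/(-4469 - 840) = 1/(-5309) = -1/5309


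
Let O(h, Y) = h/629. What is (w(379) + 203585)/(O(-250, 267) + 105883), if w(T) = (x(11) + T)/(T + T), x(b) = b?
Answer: 48532954390/25241459503 ≈ 1.9227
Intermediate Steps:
O(h, Y) = h/629 (O(h, Y) = h*(1/629) = h/629)
w(T) = (11 + T)/(2*T) (w(T) = (11 + T)/(T + T) = (11 + T)/((2*T)) = (11 + T)*(1/(2*T)) = (11 + T)/(2*T))
(w(379) + 203585)/(O(-250, 267) + 105883) = ((½)*(11 + 379)/379 + 203585)/((1/629)*(-250) + 105883) = ((½)*(1/379)*390 + 203585)/(-250/629 + 105883) = (195/379 + 203585)/(66600157/629) = (77158910/379)*(629/66600157) = 48532954390/25241459503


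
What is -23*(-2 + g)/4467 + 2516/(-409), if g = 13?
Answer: -11342449/1827003 ≈ -6.2082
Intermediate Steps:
-23*(-2 + g)/4467 + 2516/(-409) = -23*(-2 + 13)/4467 + 2516/(-409) = -23*11*(1/4467) + 2516*(-1/409) = -253*1/4467 - 2516/409 = -253/4467 - 2516/409 = -11342449/1827003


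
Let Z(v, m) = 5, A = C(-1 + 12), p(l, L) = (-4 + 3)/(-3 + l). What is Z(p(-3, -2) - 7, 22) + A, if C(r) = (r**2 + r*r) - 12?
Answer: 235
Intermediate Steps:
C(r) = -12 + 2*r**2 (C(r) = (r**2 + r**2) - 12 = 2*r**2 - 12 = -12 + 2*r**2)
p(l, L) = -1/(-3 + l)
A = 230 (A = -12 + 2*(-1 + 12)**2 = -12 + 2*11**2 = -12 + 2*121 = -12 + 242 = 230)
Z(p(-3, -2) - 7, 22) + A = 5 + 230 = 235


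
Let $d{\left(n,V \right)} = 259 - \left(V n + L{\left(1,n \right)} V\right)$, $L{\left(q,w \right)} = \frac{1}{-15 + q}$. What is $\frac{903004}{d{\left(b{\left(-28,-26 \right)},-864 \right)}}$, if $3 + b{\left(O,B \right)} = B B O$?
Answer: $- \frac{6321028}{114493307} \approx -0.055209$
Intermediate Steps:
$b{\left(O,B \right)} = -3 + O B^{2}$ ($b{\left(O,B \right)} = -3 + B B O = -3 + B^{2} O = -3 + O B^{2}$)
$d{\left(n,V \right)} = 259 + \frac{V}{14} - V n$ ($d{\left(n,V \right)} = 259 - \left(V n + \frac{V}{-15 + 1}\right) = 259 - \left(V n + \frac{V}{-14}\right) = 259 - \left(V n - \frac{V}{14}\right) = 259 - \left(- \frac{V}{14} + V n\right) = 259 + \frac{V}{14} - V n$)
$\frac{903004}{d{\left(b{\left(-28,-26 \right)},-864 \right)}} = \frac{903004}{259 + \frac{1}{14} \left(-864\right) - - 864 \left(-3 - 28 \left(-26\right)^{2}\right)} = \frac{903004}{259 - \frac{432}{7} - - 864 \left(-3 - 18928\right)} = \frac{903004}{259 - \frac{432}{7} - \left(-864\right) \left(-18931\right)} = \frac{903004}{259 - \frac{432}{7} - 16356384} = \frac{903004}{- \frac{114493307}{7}} = 903004 \left(- \frac{7}{114493307}\right) = - \frac{6321028}{114493307}$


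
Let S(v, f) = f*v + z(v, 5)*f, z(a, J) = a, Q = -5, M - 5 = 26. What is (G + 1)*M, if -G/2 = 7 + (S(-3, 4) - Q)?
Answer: 775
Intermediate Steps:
M = 31 (M = 5 + 26 = 31)
S(v, f) = 2*f*v (S(v, f) = f*v + v*f = f*v + f*v = 2*f*v)
G = 24 (G = -2*(7 + (2*4*(-3) - 1*(-5))) = -2*(7 + (-24 + 5)) = -2*(7 - 19) = -2*(-12) = 24)
(G + 1)*M = (24 + 1)*31 = 25*31 = 775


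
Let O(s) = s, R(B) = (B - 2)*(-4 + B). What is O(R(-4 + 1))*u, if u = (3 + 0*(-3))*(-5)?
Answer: -525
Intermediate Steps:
R(B) = (-4 + B)*(-2 + B) (R(B) = (-2 + B)*(-4 + B) = (-4 + B)*(-2 + B))
u = -15 (u = (3 + 0)*(-5) = 3*(-5) = -15)
O(R(-4 + 1))*u = (8 + (-4 + 1)² - 6*(-4 + 1))*(-15) = (8 + (-3)² - 6*(-3))*(-15) = (8 + 9 + 18)*(-15) = 35*(-15) = -525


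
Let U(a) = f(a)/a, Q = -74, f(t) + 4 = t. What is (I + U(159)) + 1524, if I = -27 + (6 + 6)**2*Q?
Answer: -1456126/159 ≈ -9158.0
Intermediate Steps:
f(t) = -4 + t
I = -10683 (I = -27 + (6 + 6)**2*(-74) = -27 + 12**2*(-74) = -27 + 144*(-74) = -27 - 10656 = -10683)
U(a) = (-4 + a)/a
(I + U(159)) + 1524 = (-10683 + (-4 + 159)/159) + 1524 = (-10683 + (1/159)*155) + 1524 = (-10683 + 155/159) + 1524 = -1698442/159 + 1524 = -1456126/159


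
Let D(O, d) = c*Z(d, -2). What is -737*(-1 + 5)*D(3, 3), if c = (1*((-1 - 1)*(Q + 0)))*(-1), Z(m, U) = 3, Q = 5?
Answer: -88440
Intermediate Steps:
c = 10 (c = (1*((-1 - 1)*(5 + 0)))*(-1) = (1*(-2*5))*(-1) = (1*(-10))*(-1) = -10*(-1) = 10)
D(O, d) = 30 (D(O, d) = 10*3 = 30)
-737*(-1 + 5)*D(3, 3) = -737*(-1 + 5)*30 = -2948*30 = -737*120 = -88440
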